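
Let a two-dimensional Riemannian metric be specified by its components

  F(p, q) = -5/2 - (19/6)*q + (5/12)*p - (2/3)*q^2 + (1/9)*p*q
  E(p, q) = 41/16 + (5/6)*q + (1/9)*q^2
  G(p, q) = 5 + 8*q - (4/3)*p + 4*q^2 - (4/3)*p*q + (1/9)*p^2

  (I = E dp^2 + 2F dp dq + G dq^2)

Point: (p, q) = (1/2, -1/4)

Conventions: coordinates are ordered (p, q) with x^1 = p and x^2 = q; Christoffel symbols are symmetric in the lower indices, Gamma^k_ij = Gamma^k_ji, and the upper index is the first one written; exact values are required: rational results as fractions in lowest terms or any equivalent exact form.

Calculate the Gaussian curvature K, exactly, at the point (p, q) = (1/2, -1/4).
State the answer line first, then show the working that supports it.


Answer: K = -144/22201

E = 85/36, F = -14/9, G = 25/9, EG - F^2 = 149/36 at the point
E_p = 0, E_q = 7/9, F_p = 7/18, F_q = -25/9, G_p = -8/9, G_q = 16/3
E_qq = 2/9, F_pq = 1/9, G_pp = 2/9
Brioschi: K = (det M1 - det M2) / (EG - F^2)^2 with the standard first/second-derivative matrices M1, M2.
M1 = [[-E_qq/2 + F_pq - G_pp/2, E_p/2, F_p - E_q/2], [F_q - G_p/2, E, F], [G_q/2, F, G]] = [[-1/9, 0, 0], [-7/3, 85/36, -14/9], [8/3, -14/9, 25/9]]; det M1 = -149/324
M2 = [[0, E_q/2, G_p/2], [E_q/2, E, F], [G_p/2, F, G]] = [[0, 7/18, -4/9], [7/18, 85/36, -14/9], [-4/9, -14/9, 25/9]]; det M2 = -113/324
det M1 - det M2 = -1/9; K = -1/9 / (149/36)^2 = -144/22201


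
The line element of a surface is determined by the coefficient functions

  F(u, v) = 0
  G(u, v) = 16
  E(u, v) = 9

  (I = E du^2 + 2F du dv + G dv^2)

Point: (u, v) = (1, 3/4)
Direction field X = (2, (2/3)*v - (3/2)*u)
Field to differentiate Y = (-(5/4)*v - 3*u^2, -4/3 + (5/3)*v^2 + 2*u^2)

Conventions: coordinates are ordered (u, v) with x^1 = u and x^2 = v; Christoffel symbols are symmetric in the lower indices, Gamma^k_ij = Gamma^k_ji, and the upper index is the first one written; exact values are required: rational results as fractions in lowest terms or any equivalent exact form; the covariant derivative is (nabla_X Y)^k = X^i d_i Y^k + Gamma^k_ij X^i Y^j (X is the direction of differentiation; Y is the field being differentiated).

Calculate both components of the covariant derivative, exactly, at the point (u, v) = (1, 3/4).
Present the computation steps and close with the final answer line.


E = 9, F = 0, G = 16 at the point
E_u = 0, E_v = 0, F_u = 0, F_v = 0, G_u = 0, G_v = 0
EG - F^2 = 144;  g^inv = (1/144) * [[16, 0], [0, 9]]
first-kind symbols [ij,l] = (1/2)(d_i g_jl + d_j g_il - d_l g_ij): [uu,u] = E_u/2 = 0, [uu,v] = F_u - E_v/2 = 0, [uv,u] = E_v/2 = 0, [uv,v] = G_u/2 = 0, [vv,u] = F_v - G_u/2 = 0, [vv,v] = G_v/2 = 0
Gamma^u_ij = (G*[ij,u] - F*[ij,v])/(EG - F^2), Gamma^v_ij = (E*[ij,v] - F*[ij,u])/(EG - F^2)
Gamma_uuu = 0, Gamma_uuv = 0, Gamma_uvv = 0, Gamma_vuu = 0, Gamma_vuv = 0, Gamma_vvv = 0
X = (2, -1), Y = (-63/16, 77/48) at the point

Answer: (nabla_X Y)^u = -43/4, (nabla_X Y)^v = 11/2


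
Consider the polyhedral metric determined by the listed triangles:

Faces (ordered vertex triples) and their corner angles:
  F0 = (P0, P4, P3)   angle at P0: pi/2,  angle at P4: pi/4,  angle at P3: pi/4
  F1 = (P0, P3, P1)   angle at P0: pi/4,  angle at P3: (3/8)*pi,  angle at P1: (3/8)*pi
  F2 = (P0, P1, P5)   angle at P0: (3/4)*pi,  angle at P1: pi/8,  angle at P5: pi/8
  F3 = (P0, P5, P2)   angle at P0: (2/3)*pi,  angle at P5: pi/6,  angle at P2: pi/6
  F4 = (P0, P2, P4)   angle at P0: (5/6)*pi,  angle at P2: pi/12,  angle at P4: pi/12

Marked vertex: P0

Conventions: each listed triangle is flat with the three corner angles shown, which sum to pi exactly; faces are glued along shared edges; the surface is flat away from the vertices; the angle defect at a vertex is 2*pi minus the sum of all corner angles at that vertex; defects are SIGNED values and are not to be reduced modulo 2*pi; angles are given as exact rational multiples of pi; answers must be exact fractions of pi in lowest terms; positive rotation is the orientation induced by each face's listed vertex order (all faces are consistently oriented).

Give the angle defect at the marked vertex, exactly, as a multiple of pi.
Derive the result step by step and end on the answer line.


Sum of corner angles at P0: 3*pi
defect = 2*pi - 3*pi

Answer: defect(P0) = -pi


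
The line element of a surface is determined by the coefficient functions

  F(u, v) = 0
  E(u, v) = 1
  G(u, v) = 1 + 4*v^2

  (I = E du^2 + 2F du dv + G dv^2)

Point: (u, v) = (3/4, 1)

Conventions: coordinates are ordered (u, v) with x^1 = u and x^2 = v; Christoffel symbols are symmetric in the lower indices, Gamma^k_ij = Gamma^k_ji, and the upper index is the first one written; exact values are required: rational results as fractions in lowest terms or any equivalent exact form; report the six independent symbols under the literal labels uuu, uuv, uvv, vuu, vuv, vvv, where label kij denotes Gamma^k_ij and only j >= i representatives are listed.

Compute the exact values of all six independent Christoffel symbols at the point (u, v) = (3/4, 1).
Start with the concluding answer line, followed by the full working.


Answer: Gamma_uuu = 0, Gamma_uuv = 0, Gamma_uvv = 0, Gamma_vuu = 0, Gamma_vuv = 0, Gamma_vvv = 4/5

E = 1, F = 0, G = 5 at the point
E_u = 0, E_v = 0, F_u = 0, F_v = 0, G_u = 0, G_v = 8
EG - F^2 = 5;  g^inv = (1/5) * [[5, 0], [0, 1]]
first-kind symbols [ij,l] = (1/2)(d_i g_jl + d_j g_il - d_l g_ij): [uu,u] = E_u/2 = 0, [uu,v] = F_u - E_v/2 = 0, [uv,u] = E_v/2 = 0, [uv,v] = G_u/2 = 0, [vv,u] = F_v - G_u/2 = 0, [vv,v] = G_v/2 = 4
Gamma^u_ij = (G*[ij,u] - F*[ij,v])/(EG - F^2), Gamma^v_ij = (E*[ij,v] - F*[ij,u])/(EG - F^2)


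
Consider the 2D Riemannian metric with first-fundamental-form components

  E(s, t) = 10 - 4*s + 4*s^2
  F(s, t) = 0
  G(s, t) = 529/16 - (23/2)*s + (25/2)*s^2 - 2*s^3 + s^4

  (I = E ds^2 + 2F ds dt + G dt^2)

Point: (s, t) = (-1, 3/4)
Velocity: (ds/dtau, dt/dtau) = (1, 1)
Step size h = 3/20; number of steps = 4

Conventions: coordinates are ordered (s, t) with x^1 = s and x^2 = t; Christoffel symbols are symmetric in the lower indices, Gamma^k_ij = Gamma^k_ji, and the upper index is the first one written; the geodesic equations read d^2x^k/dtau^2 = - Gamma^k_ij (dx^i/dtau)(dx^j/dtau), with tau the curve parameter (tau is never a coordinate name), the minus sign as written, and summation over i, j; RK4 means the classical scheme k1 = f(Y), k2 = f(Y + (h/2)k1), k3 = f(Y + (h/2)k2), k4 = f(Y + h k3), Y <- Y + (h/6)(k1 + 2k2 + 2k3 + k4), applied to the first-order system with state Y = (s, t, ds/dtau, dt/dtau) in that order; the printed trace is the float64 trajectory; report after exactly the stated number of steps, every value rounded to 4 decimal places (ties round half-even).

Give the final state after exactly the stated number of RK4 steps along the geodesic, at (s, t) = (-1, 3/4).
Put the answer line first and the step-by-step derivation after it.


Answer: s = -0.6421, t = 1.4604, ds/dtau = 0.1019, dt/dtau = 1.2972

f(Y) = (ds/dtau, dt/dtau, -Gamma^s_ij Y'^i Y'^j, -Gamma^t_ij Y'^i Y'^j) with the Gammas evaluated at the stage position; h = 0.150000; intermediate values shown to 6 dp
step 0: s = -1.0000, t = 0.7500, ds/dtau = 1.0000, dt/dtau = 1.0000
step 1:
  k1: at (s, t) = (-1.000000, 0.750000), (ds/dtau, dt/dtau) = (1.000000, 1.000000); Gamma_sss = -0.333333, Gamma_sst = 0.000000, Gamma_stt = 1.291667, Gamma_tss = 0.000000, Gamma_tst = -0.387097, Gamma_ttt = 0.000000; k1 = (1.000000, 1.000000, -0.958333, 0.774194)
  k2: at (s, t) = (-0.925000, 0.825000), (ds/dtau, dt/dtau) = (0.928125, 1.058065); Gamma_sss = -0.332895, Gamma_sst = 0.000000, Gamma_stt = 1.253455, Gamma_tss = 0.000000, Gamma_tst = -0.378455, Gamma_ttt = 0.000000; k2 = (0.928125, 1.058065, -1.116482, 0.743297)
  k3: at (s, t) = (-0.930391, 0.829355), (ds/dtau, dt/dtau) = (0.916264, 1.055747); Gamma_sss = -0.332957, Gamma_sst = 0.000000, Gamma_stt = 1.256251, Gamma_tss = 0.000000, Gamma_tst = -0.379111, Gamma_ttt = 0.000000; k3 = (0.916264, 1.055747, -1.120689, 0.733462)
  k4: at (s, t) = (-0.862560, 0.908362), (ds/dtau, dt/dtau) = (0.831897, 1.110019); Gamma_sss = -0.331800, Gamma_sst = 0.000000, Gamma_stt = 1.220455, Gamma_tss = 0.000000, Gamma_tst = -0.370434, Gamma_ttt = 0.000000; k4 = (0.831897, 1.110019, -1.274152, 0.684132)
  Y <- Y + (h/6)(k1 + 2k2 + 2k3 + k4): s = -0.8620, t = 0.9084, ds/dtau = 0.8323, dt/dtau = 1.1103
step 2:
  k1: at (s, t) = (-0.861983, 0.908441), (ds/dtau, dt/dtau) = (0.832329, 1.110296); Gamma_sss = -0.331787, Gamma_sst = 0.000000, Gamma_stt = 1.220145, Gamma_tss = 0.000000, Gamma_tst = -0.370356, Gamma_ttt = 0.000000; k1 = (0.832329, 1.110296, -1.274290, 0.684515)
  k2: at (s, t) = (-0.799558, 0.991713), (ds/dtau, dt/dtau) = (0.736758, 1.161635); Gamma_sss = -0.329933, Gamma_sst = 0.000000, Gamma_stt = 1.185921, Gamma_tss = 0.000000, Gamma_tst = -0.361548, Gamma_ttt = 0.000000; k2 = (0.736758, 1.161635, -1.421184, 0.618857)
  k3: at (s, t) = (-0.806726, 0.995564), (ds/dtau, dt/dtau) = (0.725740, 1.156710); Gamma_sss = -0.330187, Gamma_sst = 0.000000, Gamma_stt = 1.189917, Gamma_tss = 0.000000, Gamma_tst = -0.362600, Gamma_ttt = 0.000000; k3 = (0.725740, 1.156710, -1.418175, 0.608785)
  k4: at (s, t) = (-0.753122, 1.081948), (ds/dtau, dt/dtau) = (0.619603, 1.201614); Gamma_sss = -0.328015, Gamma_sst = 0.000000, Gamma_stt = 1.159586, Gamma_tss = 0.000000, Gamma_tst = -0.354474, Gamma_ttt = 0.000000; k4 = (0.619603, 1.201614, -1.548370, 0.527829)
  Y <- Y + (h/6)(k1 + 2k2 + 2k3 + k4): s = -0.7526, t = 1.0822, ds/dtau = 0.6198, dt/dtau = 1.2020
step 3:
  k1: at (s, t) = (-0.752560, 1.082156), (ds/dtau, dt/dtau) = (0.619795, 1.201987); Gamma_sss = -0.327989, Gamma_sst = 0.000000, Gamma_stt = 1.159262, Gamma_tss = 0.000000, Gamma_tst = -0.354386, Gamma_ttt = 0.000000; k1 = (0.619795, 1.201987, -1.548874, 0.528024)
  k2: at (s, t) = (-0.706075, 1.172305), (ds/dtau, dt/dtau) = (0.503629, 1.241589); Gamma_sss = -0.325560, Gamma_sst = 0.000000, Gamma_stt = 1.132073, Gamma_tss = 0.000000, Gamma_tst = -0.346842, Gamma_ttt = 0.000000; k2 = (0.503629, 1.241589, -1.662562, 0.433760)
  k3: at (s, t) = (-0.714788, 1.175275), (ds/dtau, dt/dtau) = (0.495103, 1.234519); Gamma_sss = -0.326055, Gamma_sst = 0.000000, Gamma_stt = 1.137234, Gamma_tss = 0.000000, Gamma_tst = -0.348291, Gamma_ttt = 0.000000; k3 = (0.495103, 1.234519, -1.653261, 0.425760)
  k4: at (s, t) = (-0.678295, 1.267334), (ds/dtau, dt/dtau) = (0.371806, 1.265851); Gamma_sss = -0.323852, Gamma_sst = 0.000000, Gamma_stt = 1.115406, Gamma_tss = 0.000000, Gamma_tst = -0.342111, Gamma_ttt = 0.000000; k4 = (0.371806, 1.265851, -1.742533, 0.322029)
  Y <- Y + (h/6)(k1 + 2k2 + 2k3 + k4): s = -0.6778, t = 1.2677, ds/dtau = 0.3717, dt/dtau = 1.2662
step 4:
  k1: at (s, t) = (-0.677833, 1.267657), (ds/dtau, dt/dtau) = (0.371718, 1.266214); Gamma_sss = -0.323822, Gamma_sst = 0.000000, Gamma_stt = 1.115127, Gamma_tss = 0.000000, Gamma_tst = -0.342031, Gamma_ttt = 0.000000; k1 = (0.371718, 1.266214, -1.743137, 0.321971)
  k2: at (s, t) = (-0.649954, 1.362623), (ds/dtau, dt/dtau) = (0.240983, 1.290362); Gamma_sss = -0.321900, Gamma_sst = 0.000000, Gamma_stt = 1.098065, Gamma_tss = 0.000000, Gamma_tst = -0.337112, Gamma_ttt = 0.000000; k2 = (0.240983, 1.290362, -1.809622, 0.209653)
  k3: at (s, t) = (-0.659760, 1.364435), (ds/dtau, dt/dtau) = (0.235997, 1.281938); Gamma_sss = -0.322600, Gamma_sst = 0.000000, Gamma_stt = 1.104104, Gamma_tss = 0.000000, Gamma_tst = -0.338861, Gamma_ttt = 0.000000; k3 = (0.235997, 1.281938, -1.796480, 0.205034)
  k4: at (s, t) = (-0.642434, 1.459948), (ds/dtau, dt/dtau) = (0.102246, 1.296969); Gamma_sss = -0.321346, Gamma_sst = 0.000000, Gamma_stt = 1.093404, Gamma_tss = 0.000000, Gamma_tst = -0.335755, Gamma_ttt = 0.000000; k4 = (0.102246, 1.296969, -1.835887, 0.089049)
  Y <- Y + (h/6)(k1 + 2k2 + 2k3 + k4): s = -0.6421, t = 1.4604, ds/dtau = 0.1019, dt/dtau = 1.2972


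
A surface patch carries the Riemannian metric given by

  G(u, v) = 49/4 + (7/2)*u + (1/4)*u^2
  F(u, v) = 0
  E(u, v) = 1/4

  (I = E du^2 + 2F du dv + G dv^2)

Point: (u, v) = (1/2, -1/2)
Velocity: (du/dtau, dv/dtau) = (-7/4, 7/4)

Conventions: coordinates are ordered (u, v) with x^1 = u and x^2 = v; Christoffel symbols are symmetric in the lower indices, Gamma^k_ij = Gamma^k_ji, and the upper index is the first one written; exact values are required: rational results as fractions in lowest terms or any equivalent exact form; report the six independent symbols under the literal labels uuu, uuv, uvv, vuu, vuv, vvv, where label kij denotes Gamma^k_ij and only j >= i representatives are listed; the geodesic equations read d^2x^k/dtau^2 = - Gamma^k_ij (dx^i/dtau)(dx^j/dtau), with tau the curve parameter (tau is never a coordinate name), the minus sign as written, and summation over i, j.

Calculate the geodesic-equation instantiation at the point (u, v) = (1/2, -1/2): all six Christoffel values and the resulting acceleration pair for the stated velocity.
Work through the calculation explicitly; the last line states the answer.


E = 1/4, F = 0, G = 225/16 at the point
E_u = 0, E_v = 0, F_u = 0, F_v = 0, G_u = 15/4, G_v = 0
EG - F^2 = 225/64;  g^inv = (64/225) * [[225/16, 0], [0, 1/4]]
first-kind symbols [ij,l] = (1/2)(d_i g_jl + d_j g_il - d_l g_ij): [uu,u] = E_u/2 = 0, [uu,v] = F_u - E_v/2 = 0, [uv,u] = E_v/2 = 0, [uv,v] = G_u/2 = 15/8, [vv,u] = F_v - G_u/2 = -15/8, [vv,v] = G_v/2 = 0
Gamma^u_ij = (G*[ij,u] - F*[ij,v])/(EG - F^2), Gamma^v_ij = (E*[ij,v] - F*[ij,u])/(EG - F^2)
Gamma_uuu = 0, Gamma_uuv = 0, Gamma_uvv = -15/2, Gamma_vuu = 0, Gamma_vuv = 2/15, Gamma_vvv = 0
d^2u/dtau^2 = -(Gamma_uuu*(-7/4)^2 + 2*Gamma_uuv*(-7/4)*(7/4) + Gamma_uvv*(7/4)^2) = 735/32
d^2v/dtau^2 = -(Gamma_vuu*(-7/4)^2 + 2*Gamma_vuv*(-7/4)*(7/4) + Gamma_vvv*(7/4)^2) = 49/60

Answer: Gamma_uuu = 0, Gamma_uuv = 0, Gamma_uvv = -15/2, Gamma_vuu = 0, Gamma_vuv = 2/15, Gamma_vvv = 0; accelerations (d^2u/dtau^2, d^2v/dtau^2) = (735/32, 49/60)


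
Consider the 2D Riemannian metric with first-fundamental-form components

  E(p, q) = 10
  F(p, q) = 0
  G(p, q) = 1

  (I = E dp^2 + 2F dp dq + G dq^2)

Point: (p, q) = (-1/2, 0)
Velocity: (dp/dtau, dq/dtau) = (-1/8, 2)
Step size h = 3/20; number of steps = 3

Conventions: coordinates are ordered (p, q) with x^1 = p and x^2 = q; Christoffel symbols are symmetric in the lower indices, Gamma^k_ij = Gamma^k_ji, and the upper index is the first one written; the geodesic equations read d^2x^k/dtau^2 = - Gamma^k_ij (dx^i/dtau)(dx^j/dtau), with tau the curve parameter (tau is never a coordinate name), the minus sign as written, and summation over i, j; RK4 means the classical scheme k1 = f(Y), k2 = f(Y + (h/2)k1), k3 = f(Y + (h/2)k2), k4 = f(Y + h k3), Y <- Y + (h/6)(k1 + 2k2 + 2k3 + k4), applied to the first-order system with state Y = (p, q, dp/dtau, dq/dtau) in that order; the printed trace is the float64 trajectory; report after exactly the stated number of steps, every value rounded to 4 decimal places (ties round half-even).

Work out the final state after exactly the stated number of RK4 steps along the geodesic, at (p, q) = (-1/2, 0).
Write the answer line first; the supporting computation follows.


Answer: p = -0.5563, q = 0.9000, dp/dtau = -0.1250, dq/dtau = 2.0000

f(Y) = (dp/dtau, dq/dtau, -Gamma^p_ij Y'^i Y'^j, -Gamma^q_ij Y'^i Y'^j) with the Gammas evaluated at the stage position; h = 0.150000; intermediate values shown to 6 dp
step 0: p = -0.5000, q = 0.0000, dp/dtau = -0.1250, dq/dtau = 2.0000
step 1:
  k1: at (p, q) = (-0.500000, 0.000000), (dp/dtau, dq/dtau) = (-0.125000, 2.000000); Gamma_ppp = 0.000000, Gamma_ppq = 0.000000, Gamma_pqq = 0.000000, Gamma_qpp = 0.000000, Gamma_qpq = 0.000000, Gamma_qqq = 0.000000; k1 = (-0.125000, 2.000000, 0.000000, 0.000000)
  k2: at (p, q) = (-0.509375, 0.150000), (dp/dtau, dq/dtau) = (-0.125000, 2.000000); Gamma_ppp = 0.000000, Gamma_ppq = 0.000000, Gamma_pqq = 0.000000, Gamma_qpp = 0.000000, Gamma_qpq = 0.000000, Gamma_qqq = 0.000000; k2 = (-0.125000, 2.000000, 0.000000, 0.000000)
  k3: at (p, q) = (-0.509375, 0.150000), (dp/dtau, dq/dtau) = (-0.125000, 2.000000); Gamma_ppp = 0.000000, Gamma_ppq = 0.000000, Gamma_pqq = 0.000000, Gamma_qpp = 0.000000, Gamma_qpq = 0.000000, Gamma_qqq = 0.000000; k3 = (-0.125000, 2.000000, 0.000000, 0.000000)
  k4: at (p, q) = (-0.518750, 0.300000), (dp/dtau, dq/dtau) = (-0.125000, 2.000000); Gamma_ppp = 0.000000, Gamma_ppq = 0.000000, Gamma_pqq = 0.000000, Gamma_qpp = 0.000000, Gamma_qpq = 0.000000, Gamma_qqq = 0.000000; k4 = (-0.125000, 2.000000, 0.000000, 0.000000)
  Y <- Y + (h/6)(k1 + 2k2 + 2k3 + k4): p = -0.5188, q = 0.3000, dp/dtau = -0.1250, dq/dtau = 2.0000
step 2:
  k1: at (p, q) = (-0.518750, 0.300000), (dp/dtau, dq/dtau) = (-0.125000, 2.000000); Gamma_ppp = 0.000000, Gamma_ppq = 0.000000, Gamma_pqq = 0.000000, Gamma_qpp = 0.000000, Gamma_qpq = 0.000000, Gamma_qqq = 0.000000; k1 = (-0.125000, 2.000000, 0.000000, 0.000000)
  k2: at (p, q) = (-0.528125, 0.450000), (dp/dtau, dq/dtau) = (-0.125000, 2.000000); Gamma_ppp = 0.000000, Gamma_ppq = 0.000000, Gamma_pqq = 0.000000, Gamma_qpp = 0.000000, Gamma_qpq = 0.000000, Gamma_qqq = 0.000000; k2 = (-0.125000, 2.000000, 0.000000, 0.000000)
  k3: at (p, q) = (-0.528125, 0.450000), (dp/dtau, dq/dtau) = (-0.125000, 2.000000); Gamma_ppp = 0.000000, Gamma_ppq = 0.000000, Gamma_pqq = 0.000000, Gamma_qpp = 0.000000, Gamma_qpq = 0.000000, Gamma_qqq = 0.000000; k3 = (-0.125000, 2.000000, 0.000000, 0.000000)
  k4: at (p, q) = (-0.537500, 0.600000), (dp/dtau, dq/dtau) = (-0.125000, 2.000000); Gamma_ppp = 0.000000, Gamma_ppq = 0.000000, Gamma_pqq = 0.000000, Gamma_qpp = 0.000000, Gamma_qpq = 0.000000, Gamma_qqq = 0.000000; k4 = (-0.125000, 2.000000, 0.000000, 0.000000)
  Y <- Y + (h/6)(k1 + 2k2 + 2k3 + k4): p = -0.5375, q = 0.6000, dp/dtau = -0.1250, dq/dtau = 2.0000
step 3:
  k1: at (p, q) = (-0.537500, 0.600000), (dp/dtau, dq/dtau) = (-0.125000, 2.000000); Gamma_ppp = 0.000000, Gamma_ppq = 0.000000, Gamma_pqq = 0.000000, Gamma_qpp = 0.000000, Gamma_qpq = 0.000000, Gamma_qqq = 0.000000; k1 = (-0.125000, 2.000000, 0.000000, 0.000000)
  k2: at (p, q) = (-0.546875, 0.750000), (dp/dtau, dq/dtau) = (-0.125000, 2.000000); Gamma_ppp = 0.000000, Gamma_ppq = 0.000000, Gamma_pqq = 0.000000, Gamma_qpp = 0.000000, Gamma_qpq = 0.000000, Gamma_qqq = 0.000000; k2 = (-0.125000, 2.000000, 0.000000, 0.000000)
  k3: at (p, q) = (-0.546875, 0.750000), (dp/dtau, dq/dtau) = (-0.125000, 2.000000); Gamma_ppp = 0.000000, Gamma_ppq = 0.000000, Gamma_pqq = 0.000000, Gamma_qpp = 0.000000, Gamma_qpq = 0.000000, Gamma_qqq = 0.000000; k3 = (-0.125000, 2.000000, 0.000000, 0.000000)
  k4: at (p, q) = (-0.556250, 0.900000), (dp/dtau, dq/dtau) = (-0.125000, 2.000000); Gamma_ppp = 0.000000, Gamma_ppq = 0.000000, Gamma_pqq = 0.000000, Gamma_qpp = 0.000000, Gamma_qpq = 0.000000, Gamma_qqq = 0.000000; k4 = (-0.125000, 2.000000, 0.000000, 0.000000)
  Y <- Y + (h/6)(k1 + 2k2 + 2k3 + k4): p = -0.5563, q = 0.9000, dp/dtau = -0.1250, dq/dtau = 2.0000


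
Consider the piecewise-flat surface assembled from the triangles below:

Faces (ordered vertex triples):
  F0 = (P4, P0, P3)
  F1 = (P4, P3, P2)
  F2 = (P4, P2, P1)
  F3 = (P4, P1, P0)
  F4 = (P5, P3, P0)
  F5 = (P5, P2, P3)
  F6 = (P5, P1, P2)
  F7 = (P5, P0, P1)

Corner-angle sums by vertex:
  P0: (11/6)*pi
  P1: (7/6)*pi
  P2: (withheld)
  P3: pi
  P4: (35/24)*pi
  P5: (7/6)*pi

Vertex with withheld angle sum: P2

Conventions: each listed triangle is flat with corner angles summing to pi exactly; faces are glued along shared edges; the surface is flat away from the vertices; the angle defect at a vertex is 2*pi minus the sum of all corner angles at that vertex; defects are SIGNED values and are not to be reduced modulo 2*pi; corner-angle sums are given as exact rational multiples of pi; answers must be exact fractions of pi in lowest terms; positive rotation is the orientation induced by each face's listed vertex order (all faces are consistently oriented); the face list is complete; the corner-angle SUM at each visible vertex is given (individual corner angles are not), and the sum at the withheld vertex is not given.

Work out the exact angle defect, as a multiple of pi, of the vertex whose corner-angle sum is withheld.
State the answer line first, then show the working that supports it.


Answer: defect(P2) = (5/8)*pi

V = 6, E = 12, F = 8; chi = V - E + F = 2
Gauss-Bonnet: total defect = 2*pi*chi = 4*pi; visible defects sum to (27/8)*pi


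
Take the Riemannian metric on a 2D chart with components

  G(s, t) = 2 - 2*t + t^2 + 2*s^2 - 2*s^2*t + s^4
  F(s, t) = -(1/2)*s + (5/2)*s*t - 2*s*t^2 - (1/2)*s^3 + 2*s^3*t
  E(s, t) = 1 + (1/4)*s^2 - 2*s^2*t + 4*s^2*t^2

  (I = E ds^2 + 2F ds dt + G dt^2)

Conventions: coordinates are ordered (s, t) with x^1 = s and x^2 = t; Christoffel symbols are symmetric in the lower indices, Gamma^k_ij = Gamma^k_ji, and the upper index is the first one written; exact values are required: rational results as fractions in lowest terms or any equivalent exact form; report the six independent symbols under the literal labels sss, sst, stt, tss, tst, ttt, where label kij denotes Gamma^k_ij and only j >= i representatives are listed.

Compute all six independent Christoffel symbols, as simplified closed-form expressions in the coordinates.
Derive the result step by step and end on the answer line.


E = 1 + (1/4)*s^2 - 2*s^2*t + 4*s^2*t^2; F = -(1/2)*s + (5/2)*s*t - 2*s*t^2 - (1/2)*s^3 + 2*s^3*t; G = 2 - 2*t + t^2 + 2*s^2 - 2*s^2*t + s^4
Gamma^k_ij = (1/2) g^{kl} (d_i g_jl + d_j g_il - d_l g_ij), with g^inv = (1/(EG-F^2)) [[G, -F], [-F, E]]
first partials: E_s = (1/2)*s - 4*s*t + 8*s*t^2, E_t = -2*s^2 + 8*s^2*t, F_s = -1/2 + (5/2)*t - 2*t^2 - (3/2)*s^2 + 6*s^2*t, F_t = (5/2)*s - 4*s*t + 2*s^3, G_s = 4*s - 4*s*t + 4*s^3, G_t = -2 + 2*t - 2*s^2
D = EG - F^2 = 2 - 2*t + t^2 + (9/4)*s^2 - 4*s^2*t + 4*s^2*t^2 + s^4
expanded: Gamma^s_ss = (G E_s - 2F F_s + F E_t)/(2D), Gamma^s_st = (G E_t - F G_s)/(2D), Gamma^s_tt = (2G F_t - G G_s - F G_t)/(2D), Gamma^t_ss = (2E F_s - E E_t - F E_s)/(2D), Gamma^t_st = (E G_s - F E_t)/(2D), Gamma^t_tt = (E G_t - 2F F_t + F G_s)/(2D); substitute and cancel common factors

Answer: Gamma_sss = (16*s*t^2 - 8*s*t + s)/(4*s^4 + 16*s^2*t^2 - 16*s^2*t + 9*s^2 + 4*t^2 - 8*t + 8), Gamma_sst = (16*s^2*t - 4*s^2)/(4*s^4 + 16*s^2*t^2 - 16*s^2*t + 9*s^2 + 4*t^2 - 8*t + 8), Gamma_stt = (-8*s*t + 2*s)/(4*s^4 + 16*s^2*t^2 - 16*s^2*t + 9*s^2 + 4*t^2 - 8*t + 8), Gamma_tss = (8*s^2*t - 2*s^2 - 8*t^2 + 10*t - 2)/(4*s^4 + 16*s^2*t^2 - 16*s^2*t + 9*s^2 + 4*t^2 - 8*t + 8), Gamma_tst = (8*s^3 - 8*s*t + 8*s)/(4*s^4 + 16*s^2*t^2 - 16*s^2*t + 9*s^2 + 4*t^2 - 8*t + 8), Gamma_ttt = (-4*s^2 + 4*t - 4)/(4*s^4 + 16*s^2*t^2 - 16*s^2*t + 9*s^2 + 4*t^2 - 8*t + 8)


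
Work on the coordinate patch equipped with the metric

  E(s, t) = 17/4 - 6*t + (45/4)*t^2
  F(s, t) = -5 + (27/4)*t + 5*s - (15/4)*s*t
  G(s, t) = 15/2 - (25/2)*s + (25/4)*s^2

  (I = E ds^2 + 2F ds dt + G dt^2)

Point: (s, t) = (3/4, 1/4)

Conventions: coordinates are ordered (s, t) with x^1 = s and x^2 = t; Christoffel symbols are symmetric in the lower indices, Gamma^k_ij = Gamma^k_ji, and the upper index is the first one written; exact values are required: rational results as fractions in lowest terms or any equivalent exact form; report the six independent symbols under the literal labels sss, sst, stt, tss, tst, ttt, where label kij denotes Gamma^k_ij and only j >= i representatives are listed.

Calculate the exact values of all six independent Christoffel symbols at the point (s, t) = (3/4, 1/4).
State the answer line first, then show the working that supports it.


Answer: Gamma_sss = 68/337, Gamma_sst = -740/5729, Gamma_stt = 9240/5729, Gamma_tss = 884/337, Gamma_tst = -328/337, Gamma_ttt = 88/337

E = 221/64, F = -17/64, G = 105/64 at the point
E_s = 0, E_t = -3/8, F_s = 65/16, F_t = 63/16, G_s = -25/8, G_t = 0
EG - F^2 = 5729/1024;  g^inv = (1024/5729) * [[105/64, 17/64], [17/64, 221/64]]
first-kind symbols [ij,l] = (1/2)(d_i g_jl + d_j g_il - d_l g_ij): [ss,s] = E_s/2 = 0, [ss,t] = F_s - E_t/2 = 17/4, [st,s] = E_t/2 = -3/16, [st,t] = G_s/2 = -25/16, [tt,s] = F_t - G_s/2 = 11/2, [tt,t] = G_t/2 = 0
Gamma^s_ij = (G*[ij,s] - F*[ij,t])/(EG - F^2), Gamma^t_ij = (E*[ij,t] - F*[ij,s])/(EG - F^2)


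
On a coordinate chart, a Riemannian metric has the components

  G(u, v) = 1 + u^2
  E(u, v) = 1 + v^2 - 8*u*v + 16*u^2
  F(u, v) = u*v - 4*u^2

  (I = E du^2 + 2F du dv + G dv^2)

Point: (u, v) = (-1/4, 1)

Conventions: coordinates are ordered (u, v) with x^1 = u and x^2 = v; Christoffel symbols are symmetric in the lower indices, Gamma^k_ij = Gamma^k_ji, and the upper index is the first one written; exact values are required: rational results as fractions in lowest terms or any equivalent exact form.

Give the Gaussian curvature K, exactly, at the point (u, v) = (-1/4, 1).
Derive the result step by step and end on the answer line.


E = 5, F = -1/2, G = 17/16, EG - F^2 = 81/16 at the point
E_u = -16, E_v = 4, F_u = 3, F_v = -1/4, G_u = -1/2, G_v = 0
E_vv = 2, F_uv = 1, G_uu = 2
Compute both Brioschi determinants and normalise by (EG - F^2)^2.
M1 = [[-E_vv/2 + F_uv - G_uu/2, E_u/2, F_u - E_v/2], [F_v - G_u/2, E, F], [G_v/2, F, G]] = [[-1, -8, 1], [0, 5, -1/2], [0, -1/2, 17/16]]; det M1 = -81/16
M2 = [[0, E_v/2, G_u/2], [E_v/2, E, F], [G_u/2, F, G]] = [[0, 2, -1/4], [2, 5, -1/2], [-1/4, -1/2, 17/16]]; det M2 = -65/16
det M1 - det M2 = -1; K = -1 / (81/16)^2 = -256/6561

Answer: K = -256/6561


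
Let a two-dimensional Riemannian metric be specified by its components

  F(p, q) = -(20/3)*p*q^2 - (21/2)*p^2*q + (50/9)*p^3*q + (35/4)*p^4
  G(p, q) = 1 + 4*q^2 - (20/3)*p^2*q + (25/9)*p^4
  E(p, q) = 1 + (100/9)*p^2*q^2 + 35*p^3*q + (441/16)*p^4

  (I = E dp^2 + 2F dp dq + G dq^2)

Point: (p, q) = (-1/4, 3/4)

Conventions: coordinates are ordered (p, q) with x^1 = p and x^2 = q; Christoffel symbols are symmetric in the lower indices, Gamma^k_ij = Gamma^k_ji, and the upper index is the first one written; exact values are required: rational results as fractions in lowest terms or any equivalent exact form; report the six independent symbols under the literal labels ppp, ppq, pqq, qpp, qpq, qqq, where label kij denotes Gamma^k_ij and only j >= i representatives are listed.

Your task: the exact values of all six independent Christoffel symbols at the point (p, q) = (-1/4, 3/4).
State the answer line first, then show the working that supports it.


Answer: Gamma_ppp = 1368/111937, Gamma_ppq = 9120/111937, Gamma_pqq = 21888/111937, Gamma_qpp = 6432/111937, Gamma_qpq = 42880/111937, Gamma_qqq = 102912/111937

E = 4457/4096, F = 1273/3072, G = 6793/2304 at the point
E_p = 19/256, E_q = 95/192, F_p = 27/64, F_q = 253/144, G_p = 335/144, G_q = 67/12
EG - F^2 = 111937/36864;  g^inv = (36864/111937) * [[6793/2304, -1273/3072], [-1273/3072, 4457/4096]]
first-kind symbols [ij,l] = (1/2)(d_i g_jl + d_j g_il - d_l g_ij): [pp,p] = E_p/2 = 19/512, [pp,q] = F_p - E_q/2 = 67/384, [pq,p] = E_q/2 = 95/384, [pq,q] = G_p/2 = 335/288, [qq,p] = F_q - G_p/2 = 19/32, [qq,q] = G_q/2 = 67/24
Gamma^p_ij = (G*[ij,p] - F*[ij,q])/(EG - F^2), Gamma^q_ij = (E*[ij,q] - F*[ij,p])/(EG - F^2)


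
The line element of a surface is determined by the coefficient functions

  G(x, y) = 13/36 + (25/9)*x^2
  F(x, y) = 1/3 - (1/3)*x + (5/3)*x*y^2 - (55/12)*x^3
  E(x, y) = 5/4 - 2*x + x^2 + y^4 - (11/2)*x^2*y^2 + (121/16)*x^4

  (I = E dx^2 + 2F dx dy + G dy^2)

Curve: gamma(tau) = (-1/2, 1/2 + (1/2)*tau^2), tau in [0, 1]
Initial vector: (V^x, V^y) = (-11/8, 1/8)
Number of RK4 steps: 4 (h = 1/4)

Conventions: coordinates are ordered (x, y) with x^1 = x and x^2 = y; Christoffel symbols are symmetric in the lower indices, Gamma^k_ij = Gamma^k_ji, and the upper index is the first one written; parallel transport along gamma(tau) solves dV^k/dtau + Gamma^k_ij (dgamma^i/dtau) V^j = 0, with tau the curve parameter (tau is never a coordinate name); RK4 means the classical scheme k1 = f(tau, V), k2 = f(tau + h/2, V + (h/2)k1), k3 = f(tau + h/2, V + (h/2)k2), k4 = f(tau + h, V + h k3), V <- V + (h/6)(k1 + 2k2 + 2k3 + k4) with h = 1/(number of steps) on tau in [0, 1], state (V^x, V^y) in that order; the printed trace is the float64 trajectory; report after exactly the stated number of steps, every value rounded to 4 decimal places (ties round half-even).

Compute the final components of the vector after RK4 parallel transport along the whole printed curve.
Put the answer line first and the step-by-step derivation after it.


Answer: V^x = -1.1815, V^y = -0.8232

gamma'(tau) = (0, tau); f(tau, V)^k = -Gamma^k_ij(gamma(tau)) gamma'^i(tau) V^j; h = 1/4; intermediate values shown to 6 dp
curve data and Christoffel symbols at the stage parameters:
  tau = 0.000000: gamma = (-0.500000, 0.500000), gamma' = (0.000000, 0.000000); Gamma_xxx = -0.158399, Gamma_xxy = 0.353012, Gamma_xyy = 0.280125, Gamma_yxx = -2.633416, Gamma_yxy = -1.604934, Gamma_yyy = -0.229444
  tau = 0.125000: gamma = (-0.500000, 0.507812), gamma' = (0.000000, 0.125000); Gamma_xxx = -0.161211, Gamma_xxy = 0.348562, Gamma_xyy = 0.273025, Gamma_yxx = -2.620783, Gamma_yxy = -1.599123, Gamma_yyy = -0.221932
  tau = 0.250000: gamma = (-0.500000, 0.531250), gamma' = (0.000000, 0.250000); Gamma_xxx = -0.168491, Gamma_xxy = 0.335937, Gamma_xyy = 0.251812, Gamma_yxx = -2.585087, Gamma_yxy = -1.582401, Gamma_yyy = -0.199848
  tau = 0.375000: gamma = (-0.500000, 0.570312), gamma' = (0.000000, 0.375000); Gamma_xxx = -0.176695, Gamma_xxy = 0.317451, Gamma_xyy = 0.216792, Gamma_yxx = -2.533139, Gamma_yxy = -1.556946, Gamma_yyy = -0.164690
  tau = 0.500000: gamma = (-0.500000, 0.625000), gamma' = (0.000000, 0.500000); Gamma_xxx = -0.179785, Gamma_xxy = 0.297397, Gamma_xyy = 0.168642, Gamma_yxx = -2.476731, Gamma_yxy = -1.526364, Gamma_yyy = -0.119408
  tau = 0.625000: gamma = (-0.500000, 0.695312), gamma' = (0.000000, 0.625000); Gamma_xxx = -0.169677, Gamma_xxy = 0.282510, Gamma_xyy = 0.108696, Gamma_yxx = -2.432496, Gamma_yxy = -1.495118, Gamma_yyy = -0.068997
  tau = 0.750000: gamma = (-0.500000, 0.781250), gamma' = (0.000000, 0.750000); Gamma_xxx = -0.138168, Gamma_xxy = 0.282151, Gamma_xyy = 0.039380, Gamma_yxx = -2.420592, Gamma_yxy = -1.466625, Gamma_yyy = -0.021052
  tau = 0.875000: gamma = (-0.500000, 0.882812), gamma' = (0.000000, 0.875000); Gamma_xxx = -0.081540, Gamma_xxy = 0.307608, Gamma_xyy = -0.035263, Gamma_yxx = -2.462743, Gamma_yxy = -1.439191, Gamma_yyy = 0.014146
  tau = 1.000000: gamma = (-0.500000, 1.000000), gamma' = (0.000000, 1.000000); Gamma_xxx = -0.008326, Gamma_xxy = 0.369697, Gamma_xyy = -0.109220, Gamma_yxx = -2.583636, Gamma_yxy = -1.399701, Gamma_yyy = 0.024790
step 0: V^x = -1.3750, V^y = 0.1250
step 1: k1 = (0.000000, 0.000000), k2 = (0.055643, -0.271382), k3 = (0.056498, -0.270932), k4 = (0.110687, -0.535502); V <- V + (h/6)(k1 + 2k2 + 2k3 + k4): V^x = -1.3610, V^y = 0.0575
step 2: k1 = (0.110687, -0.535557), k2 = (0.161145, -0.787157), k3 = (0.162951, -0.785417), k4 = (0.208036, -1.015924); V <- V + (h/6)(k1 + 2k2 + 2k3 + k4): V^x = -1.3208, V^y = -0.1382
step 3: k1 = (0.208048, -1.016228), k2 = (0.246630, -1.221314), k3 = (0.247520, -1.217912), k4 = (0.279470, -1.391713); V <- V + (h/6)(k1 + 2k2 + 2k3 + k4): V^x = -1.2593, V^y = -0.4418
step 4: k1 = (0.279526, -1.392125), k2 = (0.310533, -1.534156), k3 = (0.308942, -1.529055), k4 = (0.346987, -1.634055); V <- V + (h/6)(k1 + 2k2 + 2k3 + k4): V^x = -1.1815, V^y = -0.8232


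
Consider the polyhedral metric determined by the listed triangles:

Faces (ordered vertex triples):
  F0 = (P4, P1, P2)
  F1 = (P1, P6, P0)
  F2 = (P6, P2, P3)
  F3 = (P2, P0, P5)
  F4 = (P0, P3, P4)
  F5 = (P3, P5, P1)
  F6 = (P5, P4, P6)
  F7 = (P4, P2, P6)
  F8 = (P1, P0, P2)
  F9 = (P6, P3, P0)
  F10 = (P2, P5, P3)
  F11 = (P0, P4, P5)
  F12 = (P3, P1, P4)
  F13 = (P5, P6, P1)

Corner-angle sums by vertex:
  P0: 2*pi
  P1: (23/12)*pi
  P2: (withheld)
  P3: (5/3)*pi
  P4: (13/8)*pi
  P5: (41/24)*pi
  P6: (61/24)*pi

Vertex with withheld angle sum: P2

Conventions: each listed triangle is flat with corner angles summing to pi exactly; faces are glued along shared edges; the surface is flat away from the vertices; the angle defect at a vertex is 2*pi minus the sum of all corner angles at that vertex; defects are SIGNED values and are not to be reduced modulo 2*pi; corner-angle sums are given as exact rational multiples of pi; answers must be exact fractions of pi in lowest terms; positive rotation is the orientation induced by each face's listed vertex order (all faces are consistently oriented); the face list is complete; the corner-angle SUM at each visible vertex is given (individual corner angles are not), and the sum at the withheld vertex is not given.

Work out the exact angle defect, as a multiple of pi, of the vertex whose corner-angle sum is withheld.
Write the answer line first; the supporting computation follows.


Answer: defect(P2) = (-13/24)*pi

V = 7, E = 21, F = 14; chi = V - E + F = 0
Gauss-Bonnet: total defect = 2*pi*chi = 0; visible defects sum to (13/24)*pi


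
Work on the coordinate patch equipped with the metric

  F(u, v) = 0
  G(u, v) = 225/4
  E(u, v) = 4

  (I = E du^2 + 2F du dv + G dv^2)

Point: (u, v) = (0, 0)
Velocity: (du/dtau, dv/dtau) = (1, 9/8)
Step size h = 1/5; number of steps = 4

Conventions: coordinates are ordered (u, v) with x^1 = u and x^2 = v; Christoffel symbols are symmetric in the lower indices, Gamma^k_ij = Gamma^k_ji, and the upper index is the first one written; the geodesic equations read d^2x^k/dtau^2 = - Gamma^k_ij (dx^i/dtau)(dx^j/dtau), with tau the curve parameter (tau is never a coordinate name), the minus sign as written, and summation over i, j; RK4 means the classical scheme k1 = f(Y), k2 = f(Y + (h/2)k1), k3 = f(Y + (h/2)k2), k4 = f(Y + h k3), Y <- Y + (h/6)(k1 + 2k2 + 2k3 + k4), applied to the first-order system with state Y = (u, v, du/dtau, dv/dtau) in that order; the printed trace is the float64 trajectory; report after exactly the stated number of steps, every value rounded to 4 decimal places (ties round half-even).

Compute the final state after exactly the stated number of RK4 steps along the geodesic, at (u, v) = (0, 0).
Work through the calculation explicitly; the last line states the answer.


f(Y) = (du/dtau, dv/dtau, -Gamma^u_ij Y'^i Y'^j, -Gamma^v_ij Y'^i Y'^j) with the Gammas evaluated at the stage position; h = 0.200000; intermediate values shown to 6 dp
step 0: u = 0.0000, v = 0.0000, du/dtau = 1.0000, dv/dtau = 1.1250
step 1:
  k1: at (u, v) = (0.000000, 0.000000), (du/dtau, dv/dtau) = (1.000000, 1.125000); Gamma_uuu = 0.000000, Gamma_uuv = 0.000000, Gamma_uvv = 0.000000, Gamma_vuu = 0.000000, Gamma_vuv = 0.000000, Gamma_vvv = 0.000000; k1 = (1.000000, 1.125000, 0.000000, 0.000000)
  k2: at (u, v) = (0.100000, 0.112500), (du/dtau, dv/dtau) = (1.000000, 1.125000); Gamma_uuu = 0.000000, Gamma_uuv = 0.000000, Gamma_uvv = 0.000000, Gamma_vuu = 0.000000, Gamma_vuv = 0.000000, Gamma_vvv = 0.000000; k2 = (1.000000, 1.125000, 0.000000, 0.000000)
  k3: at (u, v) = (0.100000, 0.112500), (du/dtau, dv/dtau) = (1.000000, 1.125000); Gamma_uuu = 0.000000, Gamma_uuv = 0.000000, Gamma_uvv = 0.000000, Gamma_vuu = 0.000000, Gamma_vuv = 0.000000, Gamma_vvv = 0.000000; k3 = (1.000000, 1.125000, 0.000000, 0.000000)
  k4: at (u, v) = (0.200000, 0.225000), (du/dtau, dv/dtau) = (1.000000, 1.125000); Gamma_uuu = 0.000000, Gamma_uuv = 0.000000, Gamma_uvv = 0.000000, Gamma_vuu = 0.000000, Gamma_vuv = 0.000000, Gamma_vvv = 0.000000; k4 = (1.000000, 1.125000, 0.000000, 0.000000)
  Y <- Y + (h/6)(k1 + 2k2 + 2k3 + k4): u = 0.2000, v = 0.2250, du/dtau = 1.0000, dv/dtau = 1.1250
step 2:
  k1: at (u, v) = (0.200000, 0.225000), (du/dtau, dv/dtau) = (1.000000, 1.125000); Gamma_uuu = 0.000000, Gamma_uuv = 0.000000, Gamma_uvv = 0.000000, Gamma_vuu = 0.000000, Gamma_vuv = 0.000000, Gamma_vvv = 0.000000; k1 = (1.000000, 1.125000, 0.000000, 0.000000)
  k2: at (u, v) = (0.300000, 0.337500), (du/dtau, dv/dtau) = (1.000000, 1.125000); Gamma_uuu = 0.000000, Gamma_uuv = 0.000000, Gamma_uvv = 0.000000, Gamma_vuu = 0.000000, Gamma_vuv = 0.000000, Gamma_vvv = 0.000000; k2 = (1.000000, 1.125000, 0.000000, 0.000000)
  k3: at (u, v) = (0.300000, 0.337500), (du/dtau, dv/dtau) = (1.000000, 1.125000); Gamma_uuu = 0.000000, Gamma_uuv = 0.000000, Gamma_uvv = 0.000000, Gamma_vuu = 0.000000, Gamma_vuv = 0.000000, Gamma_vvv = 0.000000; k3 = (1.000000, 1.125000, 0.000000, 0.000000)
  k4: at (u, v) = (0.400000, 0.450000), (du/dtau, dv/dtau) = (1.000000, 1.125000); Gamma_uuu = 0.000000, Gamma_uuv = 0.000000, Gamma_uvv = 0.000000, Gamma_vuu = 0.000000, Gamma_vuv = 0.000000, Gamma_vvv = 0.000000; k4 = (1.000000, 1.125000, 0.000000, 0.000000)
  Y <- Y + (h/6)(k1 + 2k2 + 2k3 + k4): u = 0.4000, v = 0.4500, du/dtau = 1.0000, dv/dtau = 1.1250
step 3:
  k1: at (u, v) = (0.400000, 0.450000), (du/dtau, dv/dtau) = (1.000000, 1.125000); Gamma_uuu = 0.000000, Gamma_uuv = 0.000000, Gamma_uvv = 0.000000, Gamma_vuu = 0.000000, Gamma_vuv = 0.000000, Gamma_vvv = 0.000000; k1 = (1.000000, 1.125000, 0.000000, 0.000000)
  k2: at (u, v) = (0.500000, 0.562500), (du/dtau, dv/dtau) = (1.000000, 1.125000); Gamma_uuu = 0.000000, Gamma_uuv = 0.000000, Gamma_uvv = 0.000000, Gamma_vuu = 0.000000, Gamma_vuv = 0.000000, Gamma_vvv = 0.000000; k2 = (1.000000, 1.125000, 0.000000, 0.000000)
  k3: at (u, v) = (0.500000, 0.562500), (du/dtau, dv/dtau) = (1.000000, 1.125000); Gamma_uuu = 0.000000, Gamma_uuv = 0.000000, Gamma_uvv = 0.000000, Gamma_vuu = 0.000000, Gamma_vuv = 0.000000, Gamma_vvv = 0.000000; k3 = (1.000000, 1.125000, 0.000000, 0.000000)
  k4: at (u, v) = (0.600000, 0.675000), (du/dtau, dv/dtau) = (1.000000, 1.125000); Gamma_uuu = 0.000000, Gamma_uuv = 0.000000, Gamma_uvv = 0.000000, Gamma_vuu = 0.000000, Gamma_vuv = 0.000000, Gamma_vvv = 0.000000; k4 = (1.000000, 1.125000, 0.000000, 0.000000)
  Y <- Y + (h/6)(k1 + 2k2 + 2k3 + k4): u = 0.6000, v = 0.6750, du/dtau = 1.0000, dv/dtau = 1.1250
step 4:
  k1: at (u, v) = (0.600000, 0.675000), (du/dtau, dv/dtau) = (1.000000, 1.125000); Gamma_uuu = 0.000000, Gamma_uuv = 0.000000, Gamma_uvv = 0.000000, Gamma_vuu = 0.000000, Gamma_vuv = 0.000000, Gamma_vvv = 0.000000; k1 = (1.000000, 1.125000, 0.000000, 0.000000)
  k2: at (u, v) = (0.700000, 0.787500), (du/dtau, dv/dtau) = (1.000000, 1.125000); Gamma_uuu = 0.000000, Gamma_uuv = 0.000000, Gamma_uvv = 0.000000, Gamma_vuu = 0.000000, Gamma_vuv = 0.000000, Gamma_vvv = 0.000000; k2 = (1.000000, 1.125000, 0.000000, 0.000000)
  k3: at (u, v) = (0.700000, 0.787500), (du/dtau, dv/dtau) = (1.000000, 1.125000); Gamma_uuu = 0.000000, Gamma_uuv = 0.000000, Gamma_uvv = 0.000000, Gamma_vuu = 0.000000, Gamma_vuv = 0.000000, Gamma_vvv = 0.000000; k3 = (1.000000, 1.125000, 0.000000, 0.000000)
  k4: at (u, v) = (0.800000, 0.900000), (du/dtau, dv/dtau) = (1.000000, 1.125000); Gamma_uuu = 0.000000, Gamma_uuv = 0.000000, Gamma_uvv = 0.000000, Gamma_vuu = 0.000000, Gamma_vuv = 0.000000, Gamma_vvv = 0.000000; k4 = (1.000000, 1.125000, 0.000000, 0.000000)
  Y <- Y + (h/6)(k1 + 2k2 + 2k3 + k4): u = 0.8000, v = 0.9000, du/dtau = 1.0000, dv/dtau = 1.1250

Answer: u = 0.8000, v = 0.9000, du/dtau = 1.0000, dv/dtau = 1.1250


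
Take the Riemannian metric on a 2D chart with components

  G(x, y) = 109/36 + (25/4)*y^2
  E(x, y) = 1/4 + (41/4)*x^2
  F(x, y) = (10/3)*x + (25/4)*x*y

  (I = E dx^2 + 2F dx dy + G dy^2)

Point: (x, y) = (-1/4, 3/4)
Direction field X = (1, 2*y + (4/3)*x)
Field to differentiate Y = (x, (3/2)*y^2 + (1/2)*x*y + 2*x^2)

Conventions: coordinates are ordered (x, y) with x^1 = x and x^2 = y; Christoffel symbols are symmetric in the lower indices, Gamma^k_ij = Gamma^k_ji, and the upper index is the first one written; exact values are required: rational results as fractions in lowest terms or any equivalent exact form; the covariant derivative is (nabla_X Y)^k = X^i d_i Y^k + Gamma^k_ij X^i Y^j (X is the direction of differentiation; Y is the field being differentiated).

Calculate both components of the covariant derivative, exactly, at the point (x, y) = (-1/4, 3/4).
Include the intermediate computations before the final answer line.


E = 57/64, F = -385/192, G = 3769/576 at the point
E_x = -41/8, E_y = 0, F_x = 385/48, F_y = -25/16, G_x = 0, G_y = 75/8
EG - F^2 = 4163/2304;  g^inv = (2304/4163) * [[3769/576, 385/192], [385/192, 57/64]]
first-kind symbols [ij,l] = (1/2)(d_i g_jl + d_j g_il - d_l g_ij): [xx,x] = E_x/2 = -41/16, [xx,y] = F_x - E_y/2 = 385/48, [xy,x] = E_y/2 = 0, [xy,y] = G_x/2 = 0, [yy,x] = F_y - G_x/2 = -25/16, [yy,y] = G_y/2 = 75/16
Gamma^x_ij = (G*[ij,x] - F*[ij,y])/(EG - F^2), Gamma^y_ij = (E*[ij,y] - F*[ij,x])/(EG - F^2)
Gamma_xxx = -1576/4163, Gamma_xxy = 0, Gamma_xyy = -1900/4163, Gamma_yxx = 4620/4163, Gamma_yxy = 0, Gamma_yyy = 2400/4163
X = (1, 7/6), Y = (-1/4, 7/8) at the point

Answer: (nabla_X Y)^x = 31409/49956, (nabla_X Y)^y = 432667/199824
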